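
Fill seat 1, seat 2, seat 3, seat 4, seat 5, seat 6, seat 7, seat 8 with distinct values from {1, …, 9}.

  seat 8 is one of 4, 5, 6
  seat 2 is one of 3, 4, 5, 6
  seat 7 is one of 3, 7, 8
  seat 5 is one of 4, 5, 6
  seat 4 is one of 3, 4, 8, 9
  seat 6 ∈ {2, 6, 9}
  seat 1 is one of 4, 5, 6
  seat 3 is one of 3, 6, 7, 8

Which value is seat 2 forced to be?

3

The 8 variables together cover exactly {2, 3, 4, 5, 6, 7, 8, 9} — 8 values for 8 variables — and 2 appears only in seat 6's list, so seat 6 = 2.
The 7 still-open variables draw from only 7 values {3, 4, 5, 6, 7, 8, 9}, so each is used; only seat 4 can be 9, hence seat 4 = 9.
The 3 variables seat 1, seat 5, seat 8 are confined to {4, 5, 6}, which locks those values in; drop them from seat 2, seat 3.
So seat 2 = 3.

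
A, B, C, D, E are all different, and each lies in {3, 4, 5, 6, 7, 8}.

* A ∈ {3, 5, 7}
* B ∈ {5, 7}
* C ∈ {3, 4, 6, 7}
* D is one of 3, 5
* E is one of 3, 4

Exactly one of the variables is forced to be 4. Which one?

The 5 variables together cover exactly {3, 4, 5, 6, 7} — 5 values for 5 variables — and 6 appears only in C's list, so C = 6.
The 4 still-open variables draw from only 4 values {3, 4, 5, 7}, so each is used; only E can be 4, hence E = 4.

E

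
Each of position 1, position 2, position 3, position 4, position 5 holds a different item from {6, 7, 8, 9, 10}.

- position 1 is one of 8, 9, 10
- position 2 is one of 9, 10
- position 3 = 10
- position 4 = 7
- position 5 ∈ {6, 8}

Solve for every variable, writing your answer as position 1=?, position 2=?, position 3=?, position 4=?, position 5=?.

position 1=8, position 2=9, position 3=10, position 4=7, position 5=6

position 3 must be 10 (only option left). Strike 10 from position 1, position 2.
That leaves position 4 = 7.
position 2 must be 9 (only option left). Remove 9 from position 1.
position 1 must be 8 (only option left). Eliminate 8 elsewhere: position 5.
position 5 must be 6 (only option left).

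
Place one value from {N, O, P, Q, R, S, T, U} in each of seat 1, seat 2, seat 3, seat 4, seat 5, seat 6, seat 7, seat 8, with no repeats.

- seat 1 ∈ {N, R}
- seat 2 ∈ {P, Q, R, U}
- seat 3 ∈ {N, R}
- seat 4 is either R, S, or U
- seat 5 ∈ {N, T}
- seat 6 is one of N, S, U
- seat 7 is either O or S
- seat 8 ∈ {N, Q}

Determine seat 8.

Q

The 8 variables draw from only 8 values {N, O, P, Q, R, S, T, U}, so each is used; only seat 7 can be O, hence seat 7 = O.
The 7 still-open variables draw from only 7 values {N, P, Q, R, S, T, U}, so each is used; only seat 2 can be P, hence seat 2 = P.
The 6 still-open variables together cover exactly {N, Q, R, S, T, U} — 6 values for 6 variables — and Q appears only in seat 8's list, so seat 8 = Q.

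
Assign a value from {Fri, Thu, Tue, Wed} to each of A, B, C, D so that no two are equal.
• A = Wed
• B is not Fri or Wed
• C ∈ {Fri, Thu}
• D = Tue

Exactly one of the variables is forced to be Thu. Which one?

B

A's domain is down to {Wed}, so A = Wed.
D must be Tue (only option left). Strike Tue from B.
So Thu goes to B.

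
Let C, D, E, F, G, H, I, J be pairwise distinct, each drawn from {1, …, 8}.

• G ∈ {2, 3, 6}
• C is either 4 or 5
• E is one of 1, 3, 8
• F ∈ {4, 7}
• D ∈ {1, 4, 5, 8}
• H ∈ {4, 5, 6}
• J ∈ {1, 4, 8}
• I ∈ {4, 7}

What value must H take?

The 8 variables together cover exactly {1, 2, 3, 4, 5, 6, 7, 8} — 8 values for 8 variables — and 2 appears only in G's list, so G = 2.
Among the 7 still-open variables, 3 fits only E (and all 7 values in {1, 3, 4, 5, 6, 7, 8} must be used), so E = 3.
Among the 6 still-open variables, 6 fits only H (and all 6 values in {1, 4, 5, 6, 7, 8} must be used), so H = 6.

6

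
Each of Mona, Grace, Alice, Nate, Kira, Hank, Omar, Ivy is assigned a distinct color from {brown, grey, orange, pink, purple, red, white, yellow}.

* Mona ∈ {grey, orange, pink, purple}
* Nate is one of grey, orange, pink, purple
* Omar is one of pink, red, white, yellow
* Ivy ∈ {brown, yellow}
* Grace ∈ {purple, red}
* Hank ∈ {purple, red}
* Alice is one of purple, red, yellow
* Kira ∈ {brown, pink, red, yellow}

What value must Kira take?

The 8 variables draw from only 8 values {brown, grey, orange, pink, purple, red, white, yellow}, so each is used; only Omar can be white, hence Omar = white.
Grace and Hank between them cover only {purple, red} — a naked pair. Remove those values from Mona, Alice, Nate, Kira.
Alice's domain is down to {yellow}, so Alice = yellow. So Kira, Ivy can't be yellow.
That leaves Ivy = brown. Eliminate brown elsewhere: Kira.
So Kira = pink.

pink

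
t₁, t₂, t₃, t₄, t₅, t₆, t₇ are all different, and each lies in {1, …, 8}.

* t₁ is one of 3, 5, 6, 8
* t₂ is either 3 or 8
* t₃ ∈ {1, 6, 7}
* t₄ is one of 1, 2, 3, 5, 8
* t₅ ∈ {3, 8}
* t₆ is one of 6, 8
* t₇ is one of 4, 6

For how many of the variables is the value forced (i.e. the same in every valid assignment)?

3

t₂ and t₅ share exactly the 2 values {3, 8}; by pigeonhole those values go to them, so strike 3, 8 from t₁, t₄, t₆.
That leaves t₆ = 6. Eliminate 6 elsewhere: t₁, t₃, t₇.
That leaves t₇ = 4.
t₁'s domain is down to {5}, so t₁ = 5. Strike 5 from t₄.
Determined: t₁=5, t₆=6, t₇=4. The other variables each still have more than one consistent value. That makes 3.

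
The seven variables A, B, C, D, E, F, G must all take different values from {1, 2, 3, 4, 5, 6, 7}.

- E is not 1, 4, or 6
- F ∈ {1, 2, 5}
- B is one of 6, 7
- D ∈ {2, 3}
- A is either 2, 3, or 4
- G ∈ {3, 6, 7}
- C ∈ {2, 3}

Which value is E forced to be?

5

The 7 variables together cover exactly {1, 2, 3, 4, 5, 6, 7} — 7 values for 7 variables — and 1 appears only in F's list, so F = 1.
The 6 still-open variables together cover exactly {2, 3, 4, 5, 6, 7} — 6 values for 6 variables — and 4 appears only in A's list, so A = 4.
Among the 5 still-open variables, 5 fits only E (and all 5 values in {2, 3, 5, 6, 7} must be used), so E = 5.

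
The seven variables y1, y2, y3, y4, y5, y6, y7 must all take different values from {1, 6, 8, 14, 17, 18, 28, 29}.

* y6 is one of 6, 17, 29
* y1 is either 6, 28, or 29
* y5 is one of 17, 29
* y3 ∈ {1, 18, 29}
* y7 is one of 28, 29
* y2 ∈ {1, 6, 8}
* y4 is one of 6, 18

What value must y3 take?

1

The 7 variables together cover exactly {1, 6, 8, 17, 18, 28, 29} — 7 values for 7 variables — and 8 appears only in y2's list, so y2 = 8.
The 6 still-open variables together cover exactly {1, 6, 17, 18, 28, 29} — 6 values for 6 variables — and 1 appears only in y3's list, so y3 = 1.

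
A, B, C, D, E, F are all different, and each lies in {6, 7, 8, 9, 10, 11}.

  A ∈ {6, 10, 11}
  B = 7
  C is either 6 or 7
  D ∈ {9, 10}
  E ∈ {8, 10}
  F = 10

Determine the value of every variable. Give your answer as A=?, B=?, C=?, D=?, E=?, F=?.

A=11, B=7, C=6, D=9, E=8, F=10

B's domain is down to {7}, so B = 7. Remove 7 from C.
C has just one choice, so C = 6. Remove 6 from A.
That leaves F = 10. So A, D, E can't be 10.
A has just one choice, so A = 11.
That leaves D = 9.
E must be 8 (only option left).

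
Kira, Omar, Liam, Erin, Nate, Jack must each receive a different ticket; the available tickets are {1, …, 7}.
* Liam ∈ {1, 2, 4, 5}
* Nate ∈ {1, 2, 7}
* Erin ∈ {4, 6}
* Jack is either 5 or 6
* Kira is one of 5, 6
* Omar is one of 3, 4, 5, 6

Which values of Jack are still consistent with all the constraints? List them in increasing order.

The 2 variables Kira and Jack are confined to {5, 6}, which locks those values in; drop them from Omar, Liam, Erin.
Erin has just one choice, so Erin = 4. Eliminate 4 elsewhere: Omar, Liam.
Omar's domain is down to {3}, so Omar = 3.
No further eliminations apply; Jack can still be any of 5, 6.

5, 6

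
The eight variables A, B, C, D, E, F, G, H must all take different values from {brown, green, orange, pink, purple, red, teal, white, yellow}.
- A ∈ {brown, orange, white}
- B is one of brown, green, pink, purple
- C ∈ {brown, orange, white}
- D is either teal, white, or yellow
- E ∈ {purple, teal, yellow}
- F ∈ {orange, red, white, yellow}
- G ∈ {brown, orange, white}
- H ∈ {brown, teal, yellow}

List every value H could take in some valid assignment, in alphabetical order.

teal, yellow

A, C, G between them cover only {brown, orange, white} — a naked triple. Remove those values from B, D, F, H.
The 2 variables D and H are confined to {teal, yellow}, which locks those values in; drop them from E, F.
E has just one choice, so E = purple. Strike purple from B.
F has just one choice, so F = red.
No further eliminations apply; H can still be any of teal, yellow.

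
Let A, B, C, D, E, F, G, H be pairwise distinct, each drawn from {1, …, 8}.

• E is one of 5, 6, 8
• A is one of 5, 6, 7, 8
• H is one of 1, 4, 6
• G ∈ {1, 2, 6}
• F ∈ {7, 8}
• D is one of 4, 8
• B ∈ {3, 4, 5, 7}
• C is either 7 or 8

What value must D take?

4

The 8 variables draw from only 8 values {1, 2, 3, 4, 5, 6, 7, 8}, so each is used; only G can be 2, hence G = 2.
Among the 7 still-open variables, 1 fits only H (and all 7 values in {1, 3, 4, 5, 6, 7, 8} must be used), so H = 1.
The 6 still-open variables draw from only 6 values {3, 4, 5, 6, 7, 8}, so each is used; only B can be 3, hence B = 3.
Among the 5 still-open variables, 4 fits only D (and all 5 values in {4, 5, 6, 7, 8} must be used), so D = 4.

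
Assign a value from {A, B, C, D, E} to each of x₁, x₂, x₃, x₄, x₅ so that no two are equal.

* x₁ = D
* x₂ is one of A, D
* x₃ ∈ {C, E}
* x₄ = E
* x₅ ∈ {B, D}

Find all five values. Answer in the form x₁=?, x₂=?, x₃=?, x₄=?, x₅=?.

x₁ has just one choice, so x₁ = D. Strike D from x₂, x₅.
That leaves x₂ = A.
That leaves x₄ = E. Strike E from x₃.
x₅'s domain is down to {B}, so x₅ = B.
x₃'s domain is down to {C}, so x₃ = C.

x₁=D, x₂=A, x₃=C, x₄=E, x₅=B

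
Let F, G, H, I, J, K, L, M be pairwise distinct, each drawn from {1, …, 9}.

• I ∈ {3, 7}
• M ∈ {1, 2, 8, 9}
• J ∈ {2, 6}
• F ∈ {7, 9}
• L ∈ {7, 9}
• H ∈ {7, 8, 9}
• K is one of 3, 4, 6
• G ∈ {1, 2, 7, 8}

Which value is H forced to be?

8

The 8 variables draw from only 8 values {1, 2, 3, 4, 6, 7, 8, 9}, so each is used; only K can be 4, hence K = 4.
The 7 still-open variables draw from only 7 values {1, 2, 3, 6, 7, 8, 9}, so each is used; only I can be 3, hence I = 3.
The 6 still-open variables together cover exactly {1, 2, 6, 7, 8, 9} — 6 values for 6 variables — and 6 appears only in J's list, so J = 6.
F and L share exactly the 2 values {7, 9}; by pigeonhole those values go to them, so strike 7, 9 from G, H, M.
So H = 8.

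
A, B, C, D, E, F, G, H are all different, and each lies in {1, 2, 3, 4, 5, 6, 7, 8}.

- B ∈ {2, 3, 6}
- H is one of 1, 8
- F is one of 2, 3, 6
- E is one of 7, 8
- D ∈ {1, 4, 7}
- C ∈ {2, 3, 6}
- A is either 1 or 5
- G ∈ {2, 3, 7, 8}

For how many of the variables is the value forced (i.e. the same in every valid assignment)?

3

The 8 variables draw from only 8 values {1, 2, 3, 4, 5, 6, 7, 8}, so each is used; only D can be 4, hence D = 4.
Among the 7 still-open variables, 5 fits only A (and all 7 values in {1, 2, 3, 5, 6, 7, 8} must be used), so A = 5.
Among the 6 still-open variables, 1 fits only H (and all 6 values in {1, 2, 3, 6, 7, 8} must be used), so H = 1.
B, C, F share exactly the 3 values {2, 3, 6}; by pigeonhole those values go to them, so strike 2, 3, 6 from G.
Determined: A=5, D=4, H=1. The other variables each still have more than one consistent value. That makes 3.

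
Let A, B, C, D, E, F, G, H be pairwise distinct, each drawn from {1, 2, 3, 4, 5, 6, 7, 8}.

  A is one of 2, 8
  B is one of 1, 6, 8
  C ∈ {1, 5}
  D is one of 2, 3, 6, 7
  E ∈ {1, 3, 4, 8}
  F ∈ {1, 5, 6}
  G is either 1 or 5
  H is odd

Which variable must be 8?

Among the 8 variables, 4 fits only E (and all 8 values in {1, 2, 3, 4, 5, 6, 7, 8} must be used), so E = 4.
C and G between them cover only {1, 5} — a naked pair. Remove those values from B, F, H.
F must be 6 (only option left). Eliminate 6 elsewhere: B, D.
So 8 goes to B.

B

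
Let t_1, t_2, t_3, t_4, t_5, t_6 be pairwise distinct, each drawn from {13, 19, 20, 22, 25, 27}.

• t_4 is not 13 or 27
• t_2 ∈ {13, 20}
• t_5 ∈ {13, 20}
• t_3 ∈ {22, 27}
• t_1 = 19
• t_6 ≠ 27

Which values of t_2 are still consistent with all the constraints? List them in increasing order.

t_1 has just one choice, so t_1 = 19. Remove 19 from t_4, t_6.
Among the 5 still-open variables, 27 fits only t_3 (and all 5 values in {13, 20, 22, 25, 27} must be used), so t_3 = 27.
t_2 and t_5 share exactly the 2 values {13, 20}; by pigeonhole those values go to them, so strike 13, 20 from t_4, t_6.
No further eliminations apply; t_2 can still be any of 13, 20.

13, 20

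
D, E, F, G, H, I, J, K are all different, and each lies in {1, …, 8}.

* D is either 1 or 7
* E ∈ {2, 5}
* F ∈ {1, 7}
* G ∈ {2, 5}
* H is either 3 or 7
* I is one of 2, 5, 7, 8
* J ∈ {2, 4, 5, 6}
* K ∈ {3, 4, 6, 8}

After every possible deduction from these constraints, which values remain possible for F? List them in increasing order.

1, 7

D and F between them cover only {1, 7} — a naked pair. Remove those values from H, I.
H's domain is down to {3}, so H = 3. So K can't be 3.
The 2 variables E and G are confined to {2, 5}, which locks those values in; drop them from I, J.
I's domain is down to {8}, so I = 8. Strike 8 from K.
No further eliminations apply; F can still be any of 1, 7.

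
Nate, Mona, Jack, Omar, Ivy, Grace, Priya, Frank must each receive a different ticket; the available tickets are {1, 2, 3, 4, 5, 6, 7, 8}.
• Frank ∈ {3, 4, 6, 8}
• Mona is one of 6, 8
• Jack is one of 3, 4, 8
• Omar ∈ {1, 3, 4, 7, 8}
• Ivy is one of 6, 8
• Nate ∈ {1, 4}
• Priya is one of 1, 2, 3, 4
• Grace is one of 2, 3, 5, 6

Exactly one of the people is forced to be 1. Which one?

Nate

The 8 variables together cover exactly {1, 2, 3, 4, 5, 6, 7, 8} — 8 values for 8 variables — and 5 appears only in Grace's list, so Grace = 5.
The 7 still-open variables together cover exactly {1, 2, 3, 4, 6, 7, 8} — 7 values for 7 variables — and 2 appears only in Priya's list, so Priya = 2.
The 6 still-open variables draw from only 6 values {1, 3, 4, 6, 7, 8}, so each is used; only Omar can be 7, hence Omar = 7.
Among the 5 still-open variables, 1 fits only Nate (and all 5 values in {1, 3, 4, 6, 8} must be used), so Nate = 1.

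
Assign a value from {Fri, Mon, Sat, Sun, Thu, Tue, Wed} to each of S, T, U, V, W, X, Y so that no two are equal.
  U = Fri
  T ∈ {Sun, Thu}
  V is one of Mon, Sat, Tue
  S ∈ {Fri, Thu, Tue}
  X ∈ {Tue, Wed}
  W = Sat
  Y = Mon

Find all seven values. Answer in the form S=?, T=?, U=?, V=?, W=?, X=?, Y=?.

U has just one choice, so U = Fri. Eliminate Fri elsewhere: S.
W must be Sat (only option left). Strike Sat from V.
Y must be Mon (only option left). Strike Mon from V.
V must be Tue (only option left). So S, X can't be Tue.
X must be Wed (only option left).
That leaves S = Thu. Eliminate Thu elsewhere: T.
T must be Sun (only option left).

S=Thu, T=Sun, U=Fri, V=Tue, W=Sat, X=Wed, Y=Mon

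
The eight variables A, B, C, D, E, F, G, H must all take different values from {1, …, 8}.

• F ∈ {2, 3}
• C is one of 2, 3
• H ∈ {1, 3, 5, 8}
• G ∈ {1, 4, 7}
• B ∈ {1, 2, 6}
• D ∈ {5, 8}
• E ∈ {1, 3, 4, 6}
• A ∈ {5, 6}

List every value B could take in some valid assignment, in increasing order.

1, 6

The 8 variables together cover exactly {1, 2, 3, 4, 5, 6, 7, 8} — 8 values for 8 variables — and 7 appears only in G's list, so G = 7.
The 7 still-open variables draw from only 7 values {1, 2, 3, 4, 5, 6, 8}, so each is used; only E can be 4, hence E = 4.
C and F between them cover only {2, 3} — a naked pair. Remove those values from B, H.
No further eliminations apply; B can still be any of 1, 6.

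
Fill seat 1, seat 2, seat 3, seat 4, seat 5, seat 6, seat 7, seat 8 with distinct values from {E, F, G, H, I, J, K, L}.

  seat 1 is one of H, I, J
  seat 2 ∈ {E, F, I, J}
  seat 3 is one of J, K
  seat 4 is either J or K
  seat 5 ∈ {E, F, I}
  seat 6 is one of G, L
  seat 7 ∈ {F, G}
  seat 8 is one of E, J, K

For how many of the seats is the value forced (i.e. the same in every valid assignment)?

Among the 8 variables, H fits only seat 1 (and all 8 values in {E, F, G, H, I, J, K, L} must be used), so seat 1 = H.
The 7 still-open variables draw from only 7 values {E, F, G, I, J, K, L}, so each is used; only seat 6 can be L, hence seat 6 = L.
Among the 6 still-open variables, G fits only seat 7 (and all 6 values in {E, F, G, I, J, K} must be used), so seat 7 = G.
seat 3 and seat 4 share exactly the 2 values {J, K}; by pigeonhole those values go to them, so strike J, K from seat 2, seat 8.
That leaves seat 8 = E. So seat 2, seat 5 can't be E.
Determined: seat 1=H, seat 6=L, seat 7=G, seat 8=E. The other seats each still have more than one consistent value. That makes 4.

4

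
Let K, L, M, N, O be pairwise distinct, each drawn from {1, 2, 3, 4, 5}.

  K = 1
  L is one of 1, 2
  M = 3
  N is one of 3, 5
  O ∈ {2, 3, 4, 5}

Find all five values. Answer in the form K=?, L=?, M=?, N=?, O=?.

K's domain is down to {1}, so K = 1. So L can't be 1.
L has just one choice, so L = 2. So O can't be 2.
M has just one choice, so M = 3. Strike 3 from N, O.
N must be 5 (only option left). Eliminate 5 elsewhere: O.
That leaves O = 4.

K=1, L=2, M=3, N=5, O=4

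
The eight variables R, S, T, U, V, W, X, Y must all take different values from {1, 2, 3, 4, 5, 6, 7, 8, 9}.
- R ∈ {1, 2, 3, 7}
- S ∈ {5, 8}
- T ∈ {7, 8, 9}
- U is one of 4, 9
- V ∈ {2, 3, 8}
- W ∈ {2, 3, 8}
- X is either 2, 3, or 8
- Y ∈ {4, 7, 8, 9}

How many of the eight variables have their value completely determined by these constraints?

The 8 variables together cover exactly {1, 2, 3, 4, 5, 7, 8, 9} — 8 values for 8 variables — and 1 appears only in R's list, so R = 1.
The 7 still-open variables draw from only 7 values {2, 3, 4, 5, 7, 8, 9}, so each is used; only S can be 5, hence S = 5.
V, W, X between them cover only {2, 3, 8} — a naked triple. Remove those values from T, Y.
Determined: R=1, S=5. The other variables each still have more than one consistent value. That makes 2.

2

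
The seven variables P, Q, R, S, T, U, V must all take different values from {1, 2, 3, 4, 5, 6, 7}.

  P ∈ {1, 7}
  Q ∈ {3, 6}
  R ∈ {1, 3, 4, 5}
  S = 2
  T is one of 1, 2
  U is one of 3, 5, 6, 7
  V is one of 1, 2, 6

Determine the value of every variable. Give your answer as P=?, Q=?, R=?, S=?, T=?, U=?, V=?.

P=7, Q=3, R=4, S=2, T=1, U=5, V=6

S's domain is down to {2}, so S = 2. Remove 2 from T, V.
T's domain is down to {1}, so T = 1. Remove 1 from P, R, V.
V's domain is down to {6}, so V = 6. Strike 6 from Q, U.
P must be 7 (only option left). Eliminate 7 elsewhere: U.
Q must be 3 (only option left). So R, U can't be 3.
U has just one choice, so U = 5. So R can't be 5.
That leaves R = 4.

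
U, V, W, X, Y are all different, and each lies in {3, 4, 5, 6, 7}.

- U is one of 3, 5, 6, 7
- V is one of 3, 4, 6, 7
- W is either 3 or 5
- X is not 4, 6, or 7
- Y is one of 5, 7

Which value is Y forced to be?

7

Among the 5 variables, 4 fits only V (and all 5 values in {3, 4, 5, 6, 7} must be used), so V = 4.
The 4 still-open variables together cover exactly {3, 5, 6, 7} — 4 values for 4 variables — and 6 appears only in U's list, so U = 6.
The 3 still-open variables together cover exactly {3, 5, 7} — 3 values for 3 variables — and 7 appears only in Y's list, so Y = 7.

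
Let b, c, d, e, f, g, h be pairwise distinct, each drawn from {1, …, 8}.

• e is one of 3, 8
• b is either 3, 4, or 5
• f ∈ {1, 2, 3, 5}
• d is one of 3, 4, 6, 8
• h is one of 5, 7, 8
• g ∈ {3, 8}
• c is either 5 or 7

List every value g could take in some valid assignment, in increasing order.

e and g between them cover only {3, 8} — a naked pair. Remove those values from b, d, f, h.
c and h between them cover only {5, 7} — a naked pair. Remove those values from b, f.
b's domain is down to {4}, so b = 4. Eliminate 4 elsewhere: d.
d has just one choice, so d = 6.
No further eliminations apply; g can still be any of 3, 8.

3, 8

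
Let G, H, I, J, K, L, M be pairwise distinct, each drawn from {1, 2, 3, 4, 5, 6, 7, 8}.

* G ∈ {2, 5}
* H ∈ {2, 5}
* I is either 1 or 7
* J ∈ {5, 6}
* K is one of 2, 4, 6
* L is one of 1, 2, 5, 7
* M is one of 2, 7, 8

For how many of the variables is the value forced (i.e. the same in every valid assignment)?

3

The 7 variables draw from only 7 values {1, 2, 4, 5, 6, 7, 8}, so each is used; only K can be 4, hence K = 4.
Among the 6 still-open variables, 6 fits only J (and all 6 values in {1, 2, 5, 6, 7, 8} must be used), so J = 6.
The 5 still-open variables together cover exactly {1, 2, 5, 7, 8} — 5 values for 5 variables — and 8 appears only in M's list, so M = 8.
G and H share exactly the 2 values {2, 5}; by pigeonhole those values go to them, so strike 2, 5 from L.
Determined: J=6, K=4, M=8. The other variables each still have more than one consistent value. That makes 3.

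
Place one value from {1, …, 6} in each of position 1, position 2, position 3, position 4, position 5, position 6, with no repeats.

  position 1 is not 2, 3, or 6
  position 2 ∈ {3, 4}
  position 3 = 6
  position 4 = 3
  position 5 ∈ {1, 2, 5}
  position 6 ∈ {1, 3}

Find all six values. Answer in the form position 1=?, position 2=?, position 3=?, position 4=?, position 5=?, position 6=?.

position 1=5, position 2=4, position 3=6, position 4=3, position 5=2, position 6=1

position 3 has just one choice, so position 3 = 6.
position 4 must be 3 (only option left). Strike 3 from position 2, position 6.
position 6's domain is down to {1}, so position 6 = 1. Eliminate 1 elsewhere: position 1, position 5.
That leaves position 2 = 4. Strike 4 from position 1.
position 1 has just one choice, so position 1 = 5. So position 5 can't be 5.
That leaves position 5 = 2.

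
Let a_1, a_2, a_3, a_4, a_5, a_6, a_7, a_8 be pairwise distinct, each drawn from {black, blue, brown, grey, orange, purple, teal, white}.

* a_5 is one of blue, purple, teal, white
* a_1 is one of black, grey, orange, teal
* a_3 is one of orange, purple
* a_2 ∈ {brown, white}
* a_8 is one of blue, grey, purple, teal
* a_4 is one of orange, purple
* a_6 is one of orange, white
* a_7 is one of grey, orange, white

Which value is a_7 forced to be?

grey

The 8 variables together cover exactly {black, blue, brown, grey, orange, purple, teal, white} — 8 values for 8 variables — and black appears only in a_1's list, so a_1 = black.
The 7 still-open variables together cover exactly {blue, brown, grey, orange, purple, teal, white} — 7 values for 7 variables — and brown appears only in a_2's list, so a_2 = brown.
The 2 variables a_3 and a_4 are confined to {orange, purple}, which locks those values in; drop them from a_5, a_6, a_7, a_8.
a_6's domain is down to {white}, so a_6 = white. Eliminate white elsewhere: a_5, a_7.
So a_7 = grey.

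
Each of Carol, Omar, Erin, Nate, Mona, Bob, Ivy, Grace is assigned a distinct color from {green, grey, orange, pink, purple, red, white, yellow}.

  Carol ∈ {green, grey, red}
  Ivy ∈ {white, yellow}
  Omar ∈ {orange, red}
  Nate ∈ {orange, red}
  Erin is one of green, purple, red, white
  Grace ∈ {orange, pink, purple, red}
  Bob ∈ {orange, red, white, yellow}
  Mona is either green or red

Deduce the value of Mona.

green

The 8 variables together cover exactly {green, grey, orange, pink, purple, red, white, yellow} — 8 values for 8 variables — and grey appears only in Carol's list, so Carol = grey.
Among the 7 still-open variables, pink fits only Grace (and all 7 values in {green, orange, pink, purple, red, white, yellow} must be used), so Grace = pink.
The 6 still-open variables together cover exactly {green, orange, purple, red, white, yellow} — 6 values for 6 variables — and purple appears only in Erin's list, so Erin = purple.
The 5 still-open variables together cover exactly {green, orange, red, white, yellow} — 5 values for 5 variables — and green appears only in Mona's list, so Mona = green.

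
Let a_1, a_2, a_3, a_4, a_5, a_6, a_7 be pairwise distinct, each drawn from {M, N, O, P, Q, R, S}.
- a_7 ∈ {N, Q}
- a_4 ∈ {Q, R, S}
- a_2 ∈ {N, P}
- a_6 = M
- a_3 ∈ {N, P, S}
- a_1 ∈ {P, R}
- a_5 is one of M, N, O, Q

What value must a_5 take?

O

a_6 has just one choice, so a_6 = M. Strike M from a_5.
The 6 still-open variables draw from only 6 values {N, O, P, Q, R, S}, so each is used; only a_5 can be O, hence a_5 = O.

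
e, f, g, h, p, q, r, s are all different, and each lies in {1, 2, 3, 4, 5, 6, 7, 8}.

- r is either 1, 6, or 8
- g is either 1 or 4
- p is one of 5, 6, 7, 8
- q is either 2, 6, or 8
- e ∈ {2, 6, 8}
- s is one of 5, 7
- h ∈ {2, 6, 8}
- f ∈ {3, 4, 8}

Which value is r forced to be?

1

Among the 8 variables, 3 fits only f (and all 8 values in {1, 2, 3, 4, 5, 6, 7, 8} must be used), so f = 3.
Among the 7 still-open variables, 4 fits only g (and all 7 values in {1, 2, 4, 5, 6, 7, 8} must be used), so g = 4.
Among the 6 still-open variables, 1 fits only r (and all 6 values in {1, 2, 5, 6, 7, 8} must be used), so r = 1.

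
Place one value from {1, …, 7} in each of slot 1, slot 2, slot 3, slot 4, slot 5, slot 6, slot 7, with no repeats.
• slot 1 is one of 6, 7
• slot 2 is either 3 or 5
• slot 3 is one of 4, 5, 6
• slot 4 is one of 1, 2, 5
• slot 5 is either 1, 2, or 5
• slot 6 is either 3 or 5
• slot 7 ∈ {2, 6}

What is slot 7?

6

The 7 variables draw from only 7 values {1, 2, 3, 4, 5, 6, 7}, so each is used; only slot 3 can be 4, hence slot 3 = 4.
Among the 6 still-open variables, 7 fits only slot 1 (and all 6 values in {1, 2, 3, 5, 6, 7} must be used), so slot 1 = 7.
The 5 still-open variables draw from only 5 values {1, 2, 3, 5, 6}, so each is used; only slot 7 can be 6, hence slot 7 = 6.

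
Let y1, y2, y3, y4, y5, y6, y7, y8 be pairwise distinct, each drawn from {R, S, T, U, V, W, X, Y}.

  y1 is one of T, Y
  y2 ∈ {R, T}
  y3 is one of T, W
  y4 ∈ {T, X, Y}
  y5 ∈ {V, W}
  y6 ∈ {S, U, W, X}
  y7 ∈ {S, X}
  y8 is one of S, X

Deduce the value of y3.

W

The 8 variables draw from only 8 values {R, S, T, U, V, W, X, Y}, so each is used; only y2 can be R, hence y2 = R.
Among the 7 still-open variables, U fits only y6 (and all 7 values in {S, T, U, V, W, X, Y} must be used), so y6 = U.
The 6 still-open variables together cover exactly {S, T, V, W, X, Y} — 6 values for 6 variables — and V appears only in y5's list, so y5 = V.
The 5 still-open variables draw from only 5 values {S, T, W, X, Y}, so each is used; only y3 can be W, hence y3 = W.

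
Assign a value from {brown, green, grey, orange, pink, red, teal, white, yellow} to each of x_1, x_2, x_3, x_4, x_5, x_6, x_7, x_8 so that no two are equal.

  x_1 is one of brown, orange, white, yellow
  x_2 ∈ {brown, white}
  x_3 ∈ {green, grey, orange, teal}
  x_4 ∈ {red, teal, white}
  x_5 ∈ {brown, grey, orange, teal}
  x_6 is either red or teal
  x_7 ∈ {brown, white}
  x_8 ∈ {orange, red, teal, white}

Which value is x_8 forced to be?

The 8 variables draw from only 8 values {brown, green, grey, orange, red, teal, white, yellow}, so each is used; only x_3 can be green, hence x_3 = green.
The 7 still-open variables draw from only 7 values {brown, grey, orange, red, teal, white, yellow}, so each is used; only x_5 can be grey, hence x_5 = grey.
The 6 still-open variables draw from only 6 values {brown, orange, red, teal, white, yellow}, so each is used; only x_1 can be yellow, hence x_1 = yellow.
The 5 still-open variables draw from only 5 values {brown, orange, red, teal, white}, so each is used; only x_8 can be orange, hence x_8 = orange.

orange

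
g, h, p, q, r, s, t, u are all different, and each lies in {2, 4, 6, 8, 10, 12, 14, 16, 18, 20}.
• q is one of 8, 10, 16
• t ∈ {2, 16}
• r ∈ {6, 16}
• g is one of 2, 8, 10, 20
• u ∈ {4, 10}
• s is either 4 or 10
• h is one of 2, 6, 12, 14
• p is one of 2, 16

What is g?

p and t between them cover only {2, 16} — a naked pair. Remove those values from g, h, q, r.
That leaves r = 6. Remove 6 from h.
s and u share exactly the 2 values {4, 10}; by pigeonhole those values go to them, so strike 4, 10 from g, q.
q must be 8 (only option left). Remove 8 from g.
So g = 20.

20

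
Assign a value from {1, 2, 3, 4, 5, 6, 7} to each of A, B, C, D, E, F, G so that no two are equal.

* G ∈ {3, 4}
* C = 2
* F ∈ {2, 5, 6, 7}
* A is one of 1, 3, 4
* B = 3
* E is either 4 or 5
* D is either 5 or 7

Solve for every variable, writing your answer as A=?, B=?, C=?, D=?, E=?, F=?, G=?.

A=1, B=3, C=2, D=7, E=5, F=6, G=4

B's domain is down to {3}, so B = 3. Strike 3 from A, G.
C must be 2 (only option left). So F can't be 2.
That leaves G = 4. Eliminate 4 elsewhere: A, E.
A has just one choice, so A = 1.
That leaves E = 5. Eliminate 5 elsewhere: D, F.
D must be 7 (only option left). Remove 7 from F.
That leaves F = 6.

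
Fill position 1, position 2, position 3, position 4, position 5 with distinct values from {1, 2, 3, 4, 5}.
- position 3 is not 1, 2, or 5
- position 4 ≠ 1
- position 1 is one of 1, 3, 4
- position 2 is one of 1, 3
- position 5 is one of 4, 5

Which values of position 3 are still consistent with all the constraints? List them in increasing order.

3, 4

The 5 variables together cover exactly {1, 2, 3, 4, 5} — 5 values for 5 variables — and 2 appears only in position 4's list, so position 4 = 2.
The 4 still-open variables together cover exactly {1, 3, 4, 5} — 4 values for 4 variables — and 5 appears only in position 5's list, so position 5 = 5.
No further eliminations apply; position 3 can still be any of 3, 4.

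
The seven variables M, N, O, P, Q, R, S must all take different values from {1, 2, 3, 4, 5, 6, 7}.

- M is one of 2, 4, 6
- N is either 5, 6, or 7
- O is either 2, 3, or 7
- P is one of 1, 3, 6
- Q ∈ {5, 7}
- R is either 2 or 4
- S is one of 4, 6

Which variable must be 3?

Among the 7 variables, 1 fits only P (and all 7 values in {1, 2, 3, 4, 5, 6, 7} must be used), so P = 1.
The 6 still-open variables draw from only 6 values {2, 3, 4, 5, 6, 7}, so each is used; only O can be 3, hence O = 3.

O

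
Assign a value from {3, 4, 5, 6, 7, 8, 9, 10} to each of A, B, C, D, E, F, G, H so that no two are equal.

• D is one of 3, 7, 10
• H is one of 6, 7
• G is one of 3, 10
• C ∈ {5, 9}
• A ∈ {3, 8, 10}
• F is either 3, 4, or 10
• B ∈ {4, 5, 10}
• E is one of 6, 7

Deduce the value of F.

4

Among the 8 variables, 8 fits only A (and all 8 values in {3, 4, 5, 6, 7, 8, 9, 10} must be used), so A = 8.
The 7 still-open variables draw from only 7 values {3, 4, 5, 6, 7, 9, 10}, so each is used; only C can be 9, hence C = 9.
The 6 still-open variables draw from only 6 values {3, 4, 5, 6, 7, 10}, so each is used; only B can be 5, hence B = 5.
The 5 still-open variables draw from only 5 values {3, 4, 6, 7, 10}, so each is used; only F can be 4, hence F = 4.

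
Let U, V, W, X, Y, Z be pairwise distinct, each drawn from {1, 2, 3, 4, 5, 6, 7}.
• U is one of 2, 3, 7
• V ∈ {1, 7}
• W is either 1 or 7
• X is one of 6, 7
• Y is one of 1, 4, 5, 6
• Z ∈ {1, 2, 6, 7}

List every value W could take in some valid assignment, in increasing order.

1, 7

V and W share exactly the 2 values {1, 7}; by pigeonhole those values go to them, so strike 1, 7 from U, X, Y, Z.
X's domain is down to {6}, so X = 6. So Y, Z can't be 6.
That leaves Z = 2. Eliminate 2 elsewhere: U.
U has just one choice, so U = 3.
No further eliminations apply; W can still be any of 1, 7.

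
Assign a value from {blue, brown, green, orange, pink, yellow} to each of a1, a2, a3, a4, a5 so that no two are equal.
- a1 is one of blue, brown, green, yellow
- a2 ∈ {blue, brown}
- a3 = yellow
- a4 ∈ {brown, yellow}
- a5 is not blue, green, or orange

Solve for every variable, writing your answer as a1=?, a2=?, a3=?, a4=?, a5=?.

a3 has just one choice, so a3 = yellow. Eliminate yellow elsewhere: a1, a4, a5.
a4 must be brown (only option left). Eliminate brown elsewhere: a1, a2, a5.
That leaves a5 = pink.
a2 must be blue (only option left). Eliminate blue elsewhere: a1.
a1 has just one choice, so a1 = green.

a1=green, a2=blue, a3=yellow, a4=brown, a5=pink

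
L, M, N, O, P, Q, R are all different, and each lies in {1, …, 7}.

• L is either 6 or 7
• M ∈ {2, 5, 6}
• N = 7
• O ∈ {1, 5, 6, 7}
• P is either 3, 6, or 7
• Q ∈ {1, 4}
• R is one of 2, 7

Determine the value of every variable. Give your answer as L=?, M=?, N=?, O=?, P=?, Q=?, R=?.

N must be 7 (only option left). Strike 7 from L, O, P, R.
R's domain is down to {2}, so R = 2. Strike 2 from M.
L's domain is down to {6}, so L = 6. So M, O, P can't be 6.
That leaves M = 5. So O can't be 5.
O must be 1 (only option left). Strike 1 from Q.
P has just one choice, so P = 3.
Q has just one choice, so Q = 4.

L=6, M=5, N=7, O=1, P=3, Q=4, R=2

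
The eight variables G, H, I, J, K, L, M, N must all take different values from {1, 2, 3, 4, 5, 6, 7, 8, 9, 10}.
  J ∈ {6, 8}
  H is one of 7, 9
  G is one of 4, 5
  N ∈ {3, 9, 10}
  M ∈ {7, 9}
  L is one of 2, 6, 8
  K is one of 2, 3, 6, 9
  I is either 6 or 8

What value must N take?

10

H and M between them cover only {7, 9} — a naked pair. Remove those values from K, N.
I and J share exactly the 2 values {6, 8}; by pigeonhole those values go to them, so strike 6, 8 from K, L.
L has just one choice, so L = 2. Eliminate 2 elsewhere: K.
That leaves K = 3. Eliminate 3 elsewhere: N.
So N = 10.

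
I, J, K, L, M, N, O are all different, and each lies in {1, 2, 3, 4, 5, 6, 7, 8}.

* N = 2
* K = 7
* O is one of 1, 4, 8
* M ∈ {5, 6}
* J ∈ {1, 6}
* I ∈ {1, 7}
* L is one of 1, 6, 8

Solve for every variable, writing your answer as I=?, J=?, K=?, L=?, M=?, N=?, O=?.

K must be 7 (only option left). So I can't be 7.
N's domain is down to {2}, so N = 2.
I has just one choice, so I = 1. Eliminate 1 elsewhere: J, L, O.
J must be 6 (only option left). Strike 6 from L, M.
That leaves L = 8. Strike 8 from O.
M must be 5 (only option left).
O must be 4 (only option left).

I=1, J=6, K=7, L=8, M=5, N=2, O=4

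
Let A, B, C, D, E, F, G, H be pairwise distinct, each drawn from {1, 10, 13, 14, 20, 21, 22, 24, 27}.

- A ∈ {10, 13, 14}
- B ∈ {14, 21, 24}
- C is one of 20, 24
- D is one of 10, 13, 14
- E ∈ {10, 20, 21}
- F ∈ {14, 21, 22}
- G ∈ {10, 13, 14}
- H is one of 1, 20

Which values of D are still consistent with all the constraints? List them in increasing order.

10, 13, 14

The 8 variables together cover exactly {1, 10, 13, 14, 20, 21, 22, 24} — 8 values for 8 variables — and 1 appears only in H's list, so H = 1.
The 7 still-open variables draw from only 7 values {10, 13, 14, 20, 21, 22, 24}, so each is used; only F can be 22, hence F = 22.
A, D, G between them cover only {10, 13, 14} — a naked triple. Remove those values from B, E.
No further eliminations apply; D can still be any of 10, 13, 14.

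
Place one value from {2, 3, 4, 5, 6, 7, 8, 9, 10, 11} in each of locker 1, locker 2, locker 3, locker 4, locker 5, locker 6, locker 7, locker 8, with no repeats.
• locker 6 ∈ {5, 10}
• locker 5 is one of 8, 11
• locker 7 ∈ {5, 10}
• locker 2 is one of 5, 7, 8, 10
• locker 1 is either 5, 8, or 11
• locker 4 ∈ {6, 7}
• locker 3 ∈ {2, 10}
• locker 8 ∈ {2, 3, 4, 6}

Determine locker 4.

6

locker 6 and locker 7 share exactly the 2 values {5, 10}; by pigeonhole those values go to them, so strike 5, 10 from locker 1, locker 2, locker 3.
locker 3 must be 2 (only option left). So locker 8 can't be 2.
locker 1 and locker 5 share exactly the 2 values {8, 11}; by pigeonhole those values go to them, so strike 8, 11 from locker 2.
That leaves locker 2 = 7. Strike 7 from locker 4.
So locker 4 = 6.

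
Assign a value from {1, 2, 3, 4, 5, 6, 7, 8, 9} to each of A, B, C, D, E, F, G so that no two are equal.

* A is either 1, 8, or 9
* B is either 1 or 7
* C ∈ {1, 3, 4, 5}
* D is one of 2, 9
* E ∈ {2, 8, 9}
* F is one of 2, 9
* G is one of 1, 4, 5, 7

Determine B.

D and F between them cover only {2, 9} — a naked pair. Remove those values from A, E.
That leaves E = 8. Eliminate 8 elsewhere: A.
A has just one choice, so A = 1. Strike 1 from B, C, G.
So B = 7.

7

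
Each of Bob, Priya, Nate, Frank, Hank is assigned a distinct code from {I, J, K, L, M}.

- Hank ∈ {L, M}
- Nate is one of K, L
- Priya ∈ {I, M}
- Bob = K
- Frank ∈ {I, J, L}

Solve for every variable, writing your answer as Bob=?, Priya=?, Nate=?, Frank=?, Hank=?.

Bob has just one choice, so Bob = K. Strike K from Nate.
Nate's domain is down to {L}, so Nate = L. So Frank, Hank can't be L.
Hank must be M (only option left). So Priya can't be M.
Priya has just one choice, so Priya = I. So Frank can't be I.
Frank must be J (only option left).

Bob=K, Priya=I, Nate=L, Frank=J, Hank=M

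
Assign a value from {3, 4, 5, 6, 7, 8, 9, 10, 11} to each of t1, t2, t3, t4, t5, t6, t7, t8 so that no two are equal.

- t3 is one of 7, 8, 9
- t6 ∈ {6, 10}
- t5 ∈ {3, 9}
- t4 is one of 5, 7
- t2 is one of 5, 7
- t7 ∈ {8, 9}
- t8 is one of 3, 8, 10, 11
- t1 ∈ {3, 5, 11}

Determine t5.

3

The 8 variables draw from only 8 values {3, 5, 6, 7, 8, 9, 10, 11}, so each is used; only t6 can be 6, hence t6 = 6.
The 7 still-open variables draw from only 7 values {3, 5, 7, 8, 9, 10, 11}, so each is used; only t8 can be 10, hence t8 = 10.
Among the 6 still-open variables, 11 fits only t1 (and all 6 values in {3, 5, 7, 8, 9, 11} must be used), so t1 = 11.
Among the 5 still-open variables, 3 fits only t5 (and all 5 values in {3, 5, 7, 8, 9} must be used), so t5 = 3.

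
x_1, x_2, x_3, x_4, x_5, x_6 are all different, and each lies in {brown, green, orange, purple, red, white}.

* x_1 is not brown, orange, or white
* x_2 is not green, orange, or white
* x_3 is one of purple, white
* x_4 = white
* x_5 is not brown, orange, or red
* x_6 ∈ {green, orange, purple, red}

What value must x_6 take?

x_4's domain is down to {white}, so x_4 = white. Eliminate white elsewhere: x_3, x_5.
x_3's domain is down to {purple}, so x_3 = purple. Remove purple from x_1, x_2, x_5, x_6.
x_5 has just one choice, so x_5 = green. So x_1, x_6 can't be green.
x_1 has just one choice, so x_1 = red. Remove red from x_2, x_6.
So x_6 = orange.

orange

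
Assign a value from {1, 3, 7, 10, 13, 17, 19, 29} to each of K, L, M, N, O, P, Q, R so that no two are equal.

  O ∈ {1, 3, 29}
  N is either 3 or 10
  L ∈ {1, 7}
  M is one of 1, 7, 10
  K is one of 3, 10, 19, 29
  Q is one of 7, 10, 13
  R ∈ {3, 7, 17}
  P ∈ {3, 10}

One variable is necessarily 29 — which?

The 8 variables together cover exactly {1, 3, 7, 10, 13, 17, 19, 29} — 8 values for 8 variables — and 13 appears only in Q's list, so Q = 13.
The 7 still-open variables together cover exactly {1, 3, 7, 10, 17, 19, 29} — 7 values for 7 variables — and 17 appears only in R's list, so R = 17.
The 6 still-open variables together cover exactly {1, 3, 7, 10, 19, 29} — 6 values for 6 variables — and 19 appears only in K's list, so K = 19.
The 5 still-open variables together cover exactly {1, 3, 7, 10, 29} — 5 values for 5 variables — and 29 appears only in O's list, so O = 29.

O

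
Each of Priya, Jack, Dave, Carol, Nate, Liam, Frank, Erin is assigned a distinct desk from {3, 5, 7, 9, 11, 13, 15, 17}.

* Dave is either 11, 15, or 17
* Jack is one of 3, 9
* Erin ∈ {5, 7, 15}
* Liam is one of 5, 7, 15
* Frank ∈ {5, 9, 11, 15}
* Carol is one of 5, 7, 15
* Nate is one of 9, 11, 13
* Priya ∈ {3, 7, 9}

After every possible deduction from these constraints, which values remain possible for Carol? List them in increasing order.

5, 7, 15

Among the 8 variables, 13 fits only Nate (and all 8 values in {3, 5, 7, 9, 11, 13, 15, 17} must be used), so Nate = 13.
Among the 7 still-open variables, 17 fits only Dave (and all 7 values in {3, 5, 7, 9, 11, 15, 17} must be used), so Dave = 17.
Among the 6 still-open variables, 11 fits only Frank (and all 6 values in {3, 5, 7, 9, 11, 15} must be used), so Frank = 11.
Carol, Liam, Erin share exactly the 3 values {5, 7, 15}; by pigeonhole those values go to them, so strike 5, 7, 15 from Priya.
No further eliminations apply; Carol can still be any of 5, 7, 15.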